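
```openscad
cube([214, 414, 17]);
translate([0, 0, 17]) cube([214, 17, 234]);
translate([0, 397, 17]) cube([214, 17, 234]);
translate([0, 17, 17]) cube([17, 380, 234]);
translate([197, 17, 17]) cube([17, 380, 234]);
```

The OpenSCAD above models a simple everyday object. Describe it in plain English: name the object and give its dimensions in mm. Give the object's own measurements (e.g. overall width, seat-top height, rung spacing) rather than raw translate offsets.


An open-topped rectangular box: outside dimensions 214×414×251 mm, with a uniform wall and base thickness of 17 mm. The base is a full 214×414 slab on the floor; four walls sit on top of the base. The front and back walls (the −y and +y sides) span the full width; the two side walls fit between them.


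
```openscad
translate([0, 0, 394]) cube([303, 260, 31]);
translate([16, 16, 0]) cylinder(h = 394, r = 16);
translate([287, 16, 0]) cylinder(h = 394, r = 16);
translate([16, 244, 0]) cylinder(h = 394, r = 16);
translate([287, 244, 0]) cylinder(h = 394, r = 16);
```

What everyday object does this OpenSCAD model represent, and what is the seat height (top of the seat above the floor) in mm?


A stool. The seat height is 425 mm.

A 303×260×31 slab at z = 394 on four corner cylinders — a stool. The seat top is 394 + 31 = 425 mm.


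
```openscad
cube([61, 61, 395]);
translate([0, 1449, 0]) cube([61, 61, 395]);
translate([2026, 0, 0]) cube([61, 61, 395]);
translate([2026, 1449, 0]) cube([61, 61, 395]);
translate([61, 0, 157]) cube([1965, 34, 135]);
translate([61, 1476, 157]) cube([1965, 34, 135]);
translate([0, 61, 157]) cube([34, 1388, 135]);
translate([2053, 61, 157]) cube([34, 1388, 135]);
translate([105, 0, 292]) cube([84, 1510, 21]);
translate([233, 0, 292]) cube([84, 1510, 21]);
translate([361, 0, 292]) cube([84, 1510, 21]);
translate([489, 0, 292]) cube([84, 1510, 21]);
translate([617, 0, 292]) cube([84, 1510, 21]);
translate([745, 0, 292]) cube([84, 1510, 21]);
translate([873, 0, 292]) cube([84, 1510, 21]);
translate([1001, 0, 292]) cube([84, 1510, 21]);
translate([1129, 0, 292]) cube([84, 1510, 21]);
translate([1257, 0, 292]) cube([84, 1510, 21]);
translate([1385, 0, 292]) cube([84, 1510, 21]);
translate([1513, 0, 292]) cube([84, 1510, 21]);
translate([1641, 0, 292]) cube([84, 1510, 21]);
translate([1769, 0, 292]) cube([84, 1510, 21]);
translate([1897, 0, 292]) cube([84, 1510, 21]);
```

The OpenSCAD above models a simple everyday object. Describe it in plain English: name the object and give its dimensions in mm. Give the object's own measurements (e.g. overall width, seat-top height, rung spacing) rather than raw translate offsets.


A bed frame 2087 mm long (x) by 1510 mm wide (y). Four 61×61 mm corner posts, 395 mm tall, at the corners of the footprint. Four rails of 34 mm thickness and 135 mm height run between adjacent posts with their undersides at z = 157 mm, their outer faces flush with the outside of the frame (the two x-running rails run between the posts' inner faces; the two y-running rails run between the posts' inner faces). 15 slats, each 84 mm wide (x) and 21 mm thick, lie across the top of the two x-running rails, running the full 1510 mm width of the frame in y; along x they sit between the end posts with a 44 mm gap after the −x posts and between neighbouring slats, leaving 45 mm before the +x posts.


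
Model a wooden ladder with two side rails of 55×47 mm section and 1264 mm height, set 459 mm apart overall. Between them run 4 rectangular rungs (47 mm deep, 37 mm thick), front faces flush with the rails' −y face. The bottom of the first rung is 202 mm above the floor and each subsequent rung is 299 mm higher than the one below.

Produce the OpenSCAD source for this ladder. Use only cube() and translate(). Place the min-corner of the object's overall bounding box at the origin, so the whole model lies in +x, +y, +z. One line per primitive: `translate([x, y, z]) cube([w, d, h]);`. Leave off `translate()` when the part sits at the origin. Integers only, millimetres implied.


cube([55, 47, 1264]);
translate([404, 0, 0]) cube([55, 47, 1264]);
translate([55, 0, 202]) cube([349, 47, 37]);
translate([55, 0, 501]) cube([349, 47, 37]);
translate([55, 0, 800]) cube([349, 47, 37]);
translate([55, 0, 1099]) cube([349, 47, 37]);


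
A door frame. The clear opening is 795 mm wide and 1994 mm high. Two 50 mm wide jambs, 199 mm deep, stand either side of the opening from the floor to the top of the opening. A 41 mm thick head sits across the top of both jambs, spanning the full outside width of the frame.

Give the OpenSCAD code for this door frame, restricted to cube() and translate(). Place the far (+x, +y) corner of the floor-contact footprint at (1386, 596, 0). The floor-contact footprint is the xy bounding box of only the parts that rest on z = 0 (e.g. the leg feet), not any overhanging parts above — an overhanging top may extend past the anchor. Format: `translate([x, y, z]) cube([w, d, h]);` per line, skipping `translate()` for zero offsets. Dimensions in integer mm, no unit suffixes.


translate([491, 397, 0]) cube([50, 199, 1994]);
translate([1336, 397, 0]) cube([50, 199, 1994]);
translate([491, 397, 1994]) cube([895, 199, 41]);


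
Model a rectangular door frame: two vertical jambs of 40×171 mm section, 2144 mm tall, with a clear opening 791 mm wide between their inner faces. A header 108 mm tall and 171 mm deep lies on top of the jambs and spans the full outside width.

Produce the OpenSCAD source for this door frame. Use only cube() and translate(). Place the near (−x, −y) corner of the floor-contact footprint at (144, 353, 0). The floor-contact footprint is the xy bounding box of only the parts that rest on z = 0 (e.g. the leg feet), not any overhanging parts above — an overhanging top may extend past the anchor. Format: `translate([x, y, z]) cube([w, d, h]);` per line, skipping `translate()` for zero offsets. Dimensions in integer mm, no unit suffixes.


translate([144, 353, 0]) cube([40, 171, 2144]);
translate([975, 353, 0]) cube([40, 171, 2144]);
translate([144, 353, 2144]) cube([871, 171, 108]);


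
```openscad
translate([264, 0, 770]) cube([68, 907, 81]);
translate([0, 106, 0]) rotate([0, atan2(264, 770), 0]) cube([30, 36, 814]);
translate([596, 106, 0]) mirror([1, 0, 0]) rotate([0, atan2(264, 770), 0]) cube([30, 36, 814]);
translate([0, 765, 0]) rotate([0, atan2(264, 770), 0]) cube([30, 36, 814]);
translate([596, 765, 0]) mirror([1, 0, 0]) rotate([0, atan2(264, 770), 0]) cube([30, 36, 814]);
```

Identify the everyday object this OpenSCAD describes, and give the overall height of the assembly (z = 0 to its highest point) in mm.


A sawhorse. The overall height is 851 mm.

A beam across two mirrored pairs of raked legs — a sawhorse. The beam's underside is at z = 770 (matching the legs' vertical rise in atan2(264, 770)) and the beam is 81 mm tall, so its top is at 770 + 81 = 851 mm. The raked legs top out at the beam's underside, so that is the highest point.


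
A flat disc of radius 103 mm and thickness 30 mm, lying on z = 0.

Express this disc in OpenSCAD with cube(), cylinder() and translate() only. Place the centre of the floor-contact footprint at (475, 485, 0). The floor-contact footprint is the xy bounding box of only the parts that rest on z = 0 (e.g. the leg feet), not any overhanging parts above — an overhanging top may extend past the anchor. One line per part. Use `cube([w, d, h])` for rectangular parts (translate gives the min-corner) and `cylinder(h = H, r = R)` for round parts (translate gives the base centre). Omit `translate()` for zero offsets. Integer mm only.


translate([475, 485, 0]) cylinder(h = 30, r = 103);


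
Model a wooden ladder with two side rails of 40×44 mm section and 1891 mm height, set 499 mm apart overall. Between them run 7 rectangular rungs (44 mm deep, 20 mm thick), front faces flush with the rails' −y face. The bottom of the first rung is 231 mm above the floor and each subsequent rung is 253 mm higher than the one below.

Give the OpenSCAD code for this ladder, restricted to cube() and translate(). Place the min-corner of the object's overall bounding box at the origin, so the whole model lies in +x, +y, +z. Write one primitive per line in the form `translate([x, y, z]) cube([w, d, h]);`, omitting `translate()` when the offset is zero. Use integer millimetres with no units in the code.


cube([40, 44, 1891]);
translate([459, 0, 0]) cube([40, 44, 1891]);
translate([40, 0, 231]) cube([419, 44, 20]);
translate([40, 0, 484]) cube([419, 44, 20]);
translate([40, 0, 737]) cube([419, 44, 20]);
translate([40, 0, 990]) cube([419, 44, 20]);
translate([40, 0, 1243]) cube([419, 44, 20]);
translate([40, 0, 1496]) cube([419, 44, 20]);
translate([40, 0, 1749]) cube([419, 44, 20]);


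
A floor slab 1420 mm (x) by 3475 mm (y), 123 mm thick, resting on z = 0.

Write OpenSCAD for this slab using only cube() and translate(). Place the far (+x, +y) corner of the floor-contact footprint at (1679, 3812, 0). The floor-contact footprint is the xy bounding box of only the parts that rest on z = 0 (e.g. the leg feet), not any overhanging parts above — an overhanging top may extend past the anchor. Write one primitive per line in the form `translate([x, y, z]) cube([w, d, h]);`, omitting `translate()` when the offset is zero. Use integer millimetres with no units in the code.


translate([259, 337, 0]) cube([1420, 3475, 123]);


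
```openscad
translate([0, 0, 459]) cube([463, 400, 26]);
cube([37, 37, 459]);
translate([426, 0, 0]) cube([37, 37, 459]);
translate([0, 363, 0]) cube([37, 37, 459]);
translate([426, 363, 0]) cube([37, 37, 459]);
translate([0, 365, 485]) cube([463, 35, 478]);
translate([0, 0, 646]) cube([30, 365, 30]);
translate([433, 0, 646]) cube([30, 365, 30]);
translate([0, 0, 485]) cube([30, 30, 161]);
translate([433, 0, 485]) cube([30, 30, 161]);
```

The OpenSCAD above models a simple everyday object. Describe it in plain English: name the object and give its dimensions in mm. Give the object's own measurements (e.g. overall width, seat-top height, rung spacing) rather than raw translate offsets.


A chair. The seat is a 463×400×26 mm slab with its top at z = 485 mm, on four 37×37 mm corner legs (flush with the seat edges, standing on z = 0). A flat backrest 35 mm thick, 478 mm tall, spans the full seat width and rises from the seat top along its +y edge, rear face flush with the rear of the seat. Two armrests of 30×30 mm section run along each side from the seat's front edge to the front of the backrest, top faces 191 mm above the seat top and outer faces flush with the seat's x-edges; a 30×30 mm post under the front of each armrest stands on the seat at the front corner.


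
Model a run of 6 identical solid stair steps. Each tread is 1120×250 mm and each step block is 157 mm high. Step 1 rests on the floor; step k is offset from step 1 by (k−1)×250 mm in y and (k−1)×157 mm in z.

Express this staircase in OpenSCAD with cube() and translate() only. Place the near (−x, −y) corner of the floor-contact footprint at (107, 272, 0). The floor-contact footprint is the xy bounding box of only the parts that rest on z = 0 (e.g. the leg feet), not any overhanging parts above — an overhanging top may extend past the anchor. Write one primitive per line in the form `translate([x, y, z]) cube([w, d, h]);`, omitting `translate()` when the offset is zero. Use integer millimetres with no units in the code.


translate([107, 272, 0]) cube([1120, 250, 157]);
translate([107, 522, 157]) cube([1120, 250, 157]);
translate([107, 772, 314]) cube([1120, 250, 157]);
translate([107, 1022, 471]) cube([1120, 250, 157]);
translate([107, 1272, 628]) cube([1120, 250, 157]);
translate([107, 1522, 785]) cube([1120, 250, 157]);


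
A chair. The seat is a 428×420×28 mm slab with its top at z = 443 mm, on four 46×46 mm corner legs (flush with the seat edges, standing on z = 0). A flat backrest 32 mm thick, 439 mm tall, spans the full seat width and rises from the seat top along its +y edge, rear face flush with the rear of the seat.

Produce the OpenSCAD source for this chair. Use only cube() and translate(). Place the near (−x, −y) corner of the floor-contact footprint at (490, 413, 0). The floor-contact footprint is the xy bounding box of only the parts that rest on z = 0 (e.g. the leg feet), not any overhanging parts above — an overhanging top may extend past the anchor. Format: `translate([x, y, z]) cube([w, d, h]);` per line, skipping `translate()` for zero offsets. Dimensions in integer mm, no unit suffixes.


// leg_h = 443 - 28 = 415
translate([490, 413, 415]) cube([428, 420, 28]);
translate([490, 413, 0]) cube([46, 46, 415]);
translate([872, 413, 0]) cube([46, 46, 415]);
translate([490, 787, 0]) cube([46, 46, 415]);
translate([872, 787, 0]) cube([46, 46, 415]);
translate([490, 801, 443]) cube([428, 32, 439]);


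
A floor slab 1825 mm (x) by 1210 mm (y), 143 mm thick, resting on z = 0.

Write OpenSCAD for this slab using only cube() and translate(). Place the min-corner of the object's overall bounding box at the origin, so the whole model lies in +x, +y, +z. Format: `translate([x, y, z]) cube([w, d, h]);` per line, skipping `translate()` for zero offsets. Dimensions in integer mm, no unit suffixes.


cube([1825, 1210, 143]);


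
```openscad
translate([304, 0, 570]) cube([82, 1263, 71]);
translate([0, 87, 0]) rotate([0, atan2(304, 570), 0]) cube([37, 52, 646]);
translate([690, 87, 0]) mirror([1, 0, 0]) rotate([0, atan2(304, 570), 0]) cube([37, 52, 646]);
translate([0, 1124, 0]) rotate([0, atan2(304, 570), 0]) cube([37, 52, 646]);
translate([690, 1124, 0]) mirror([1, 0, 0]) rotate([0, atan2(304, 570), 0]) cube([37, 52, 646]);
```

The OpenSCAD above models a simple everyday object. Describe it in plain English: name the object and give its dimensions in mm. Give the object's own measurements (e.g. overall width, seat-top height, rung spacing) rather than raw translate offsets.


A sawhorse. A 82×1263×71 mm beam (x, y, z) sits on two A-frame leg pairs. Each pair is two raked legs of 37×52 mm section (52 mm along y) splaying symmetrically in x. Each leg rises 570 mm vertically over 304 mm of horizontal reach and is 646 mm long along its own axis. Every leg's outer bottom edge rests on the floor and its outer top edge meets a bottom edge of the beam — the left legs (tilting toward +x) meet the beam's −x bottom edge, the right legs (their mirror images, tilting toward −x) meet its +x bottom edge — so the leg tops tuck under the beam, the beam's underside is 570 mm above the floor, and the feet are 690 mm apart outside-to-outside with the beam centred between them. The two leg pairs are set in 87 mm from either end of the beam.


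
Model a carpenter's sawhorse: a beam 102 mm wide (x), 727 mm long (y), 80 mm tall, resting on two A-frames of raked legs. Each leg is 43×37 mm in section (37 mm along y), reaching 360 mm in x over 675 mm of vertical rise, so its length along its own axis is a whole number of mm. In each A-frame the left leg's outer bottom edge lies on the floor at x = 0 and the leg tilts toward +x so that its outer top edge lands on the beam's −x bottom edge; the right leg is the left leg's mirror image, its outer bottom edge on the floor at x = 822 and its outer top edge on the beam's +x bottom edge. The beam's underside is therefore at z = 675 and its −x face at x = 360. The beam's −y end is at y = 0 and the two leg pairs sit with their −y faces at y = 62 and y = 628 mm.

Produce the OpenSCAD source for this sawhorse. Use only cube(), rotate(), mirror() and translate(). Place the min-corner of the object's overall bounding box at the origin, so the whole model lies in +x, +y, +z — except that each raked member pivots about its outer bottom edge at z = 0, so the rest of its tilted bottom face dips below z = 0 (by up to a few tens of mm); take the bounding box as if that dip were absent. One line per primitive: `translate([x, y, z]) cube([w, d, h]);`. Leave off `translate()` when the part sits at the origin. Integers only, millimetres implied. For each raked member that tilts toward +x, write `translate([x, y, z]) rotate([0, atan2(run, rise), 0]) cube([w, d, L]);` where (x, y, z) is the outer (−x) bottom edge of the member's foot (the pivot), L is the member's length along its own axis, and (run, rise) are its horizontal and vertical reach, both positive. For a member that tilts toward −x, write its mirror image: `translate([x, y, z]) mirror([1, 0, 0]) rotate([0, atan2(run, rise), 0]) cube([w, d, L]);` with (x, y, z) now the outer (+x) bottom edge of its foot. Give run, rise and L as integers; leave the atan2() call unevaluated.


translate([360, 0, 675]) cube([102, 727, 80]);
translate([0, 62, 0]) rotate([0, atan2(360, 675), 0]) cube([43, 37, 765]);
translate([822, 62, 0]) mirror([1, 0, 0]) rotate([0, atan2(360, 675), 0]) cube([43, 37, 765]);
translate([0, 628, 0]) rotate([0, atan2(360, 675), 0]) cube([43, 37, 765]);
translate([822, 628, 0]) mirror([1, 0, 0]) rotate([0, atan2(360, 675), 0]) cube([43, 37, 765]);


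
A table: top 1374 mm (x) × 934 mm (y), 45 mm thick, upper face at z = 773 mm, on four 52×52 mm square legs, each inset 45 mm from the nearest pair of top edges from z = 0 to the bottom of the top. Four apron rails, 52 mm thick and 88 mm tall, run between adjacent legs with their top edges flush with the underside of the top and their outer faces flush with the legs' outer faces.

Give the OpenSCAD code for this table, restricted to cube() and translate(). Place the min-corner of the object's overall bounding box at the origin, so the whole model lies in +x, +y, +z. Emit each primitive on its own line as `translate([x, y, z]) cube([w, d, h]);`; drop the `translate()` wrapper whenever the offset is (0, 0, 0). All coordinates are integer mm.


// leg_h = 773 - 45 = 728
// apron z = 728 - 88 = 640
translate([0, 0, 728]) cube([1374, 934, 45]);
translate([45, 45, 0]) cube([52, 52, 728]);
translate([1277, 45, 0]) cube([52, 52, 728]);
translate([45, 837, 0]) cube([52, 52, 728]);
translate([1277, 837, 0]) cube([52, 52, 728]);
translate([97, 45, 640]) cube([1180, 52, 88]);
translate([97, 837, 640]) cube([1180, 52, 88]);
translate([45, 97, 640]) cube([52, 740, 88]);
translate([1277, 97, 640]) cube([52, 740, 88]);


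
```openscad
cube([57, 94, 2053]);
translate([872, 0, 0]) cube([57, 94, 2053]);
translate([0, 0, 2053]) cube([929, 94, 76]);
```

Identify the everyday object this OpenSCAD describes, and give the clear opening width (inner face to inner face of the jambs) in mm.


A door frame. The clear opening width is 815 mm.

Two 2053 mm tall posts with a header on top — a door frame. The left jamb is 57 mm wide at x = 0; the right jamb starts at x = 872. The clear opening is 872 − 57 = 815 mm.


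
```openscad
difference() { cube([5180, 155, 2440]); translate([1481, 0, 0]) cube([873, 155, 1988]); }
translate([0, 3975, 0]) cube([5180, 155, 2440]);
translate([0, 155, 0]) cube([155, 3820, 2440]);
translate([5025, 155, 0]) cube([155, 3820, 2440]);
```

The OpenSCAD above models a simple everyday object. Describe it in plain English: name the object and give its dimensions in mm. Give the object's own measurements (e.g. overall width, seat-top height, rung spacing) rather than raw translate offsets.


A single room: four walls, each 2440 mm tall and 155 mm thick, enclosing an outside footprint 5180×4130 mm (x × y), no floor or roof. The front and back walls (−y and +y sides) run the full x-width; the side walls fit between their inner faces. A door opening 873 mm wide and 1988 mm tall is cut through the front wall from the floor up, its −x edge 1481 mm from the wall's −x end.


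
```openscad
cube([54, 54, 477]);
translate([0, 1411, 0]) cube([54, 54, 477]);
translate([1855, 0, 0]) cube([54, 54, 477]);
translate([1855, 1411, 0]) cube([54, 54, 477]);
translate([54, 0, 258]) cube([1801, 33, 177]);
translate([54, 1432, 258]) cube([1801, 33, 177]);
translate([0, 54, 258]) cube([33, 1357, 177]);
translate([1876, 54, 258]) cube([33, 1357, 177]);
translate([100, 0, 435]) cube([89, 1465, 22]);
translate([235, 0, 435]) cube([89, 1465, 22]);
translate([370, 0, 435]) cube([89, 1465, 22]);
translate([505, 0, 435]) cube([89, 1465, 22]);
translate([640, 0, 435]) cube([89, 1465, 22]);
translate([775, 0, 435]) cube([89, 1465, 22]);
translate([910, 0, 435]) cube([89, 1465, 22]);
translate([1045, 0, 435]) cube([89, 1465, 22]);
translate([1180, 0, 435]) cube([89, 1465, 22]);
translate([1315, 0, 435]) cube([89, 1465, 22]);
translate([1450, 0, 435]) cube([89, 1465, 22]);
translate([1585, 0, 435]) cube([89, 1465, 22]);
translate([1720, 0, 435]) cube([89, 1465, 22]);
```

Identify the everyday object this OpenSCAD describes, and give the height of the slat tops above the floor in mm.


A bed frame. The slat-top height is 457 mm.

Four posts, four rails, and a row of slats — a bed frame. Slats sit on the rails at z = 258 + 177 = 435; with slat thickness 22, the top is 457 mm.


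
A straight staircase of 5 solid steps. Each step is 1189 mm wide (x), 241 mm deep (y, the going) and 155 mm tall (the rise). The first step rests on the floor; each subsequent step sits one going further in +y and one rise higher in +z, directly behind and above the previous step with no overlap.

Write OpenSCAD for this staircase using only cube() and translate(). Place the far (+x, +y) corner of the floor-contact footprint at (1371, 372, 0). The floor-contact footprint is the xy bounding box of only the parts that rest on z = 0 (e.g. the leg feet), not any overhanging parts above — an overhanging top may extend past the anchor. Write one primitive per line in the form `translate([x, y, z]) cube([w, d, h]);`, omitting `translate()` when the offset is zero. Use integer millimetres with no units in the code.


translate([182, 131, 0]) cube([1189, 241, 155]);
translate([182, 372, 155]) cube([1189, 241, 155]);
translate([182, 613, 310]) cube([1189, 241, 155]);
translate([182, 854, 465]) cube([1189, 241, 155]);
translate([182, 1095, 620]) cube([1189, 241, 155]);


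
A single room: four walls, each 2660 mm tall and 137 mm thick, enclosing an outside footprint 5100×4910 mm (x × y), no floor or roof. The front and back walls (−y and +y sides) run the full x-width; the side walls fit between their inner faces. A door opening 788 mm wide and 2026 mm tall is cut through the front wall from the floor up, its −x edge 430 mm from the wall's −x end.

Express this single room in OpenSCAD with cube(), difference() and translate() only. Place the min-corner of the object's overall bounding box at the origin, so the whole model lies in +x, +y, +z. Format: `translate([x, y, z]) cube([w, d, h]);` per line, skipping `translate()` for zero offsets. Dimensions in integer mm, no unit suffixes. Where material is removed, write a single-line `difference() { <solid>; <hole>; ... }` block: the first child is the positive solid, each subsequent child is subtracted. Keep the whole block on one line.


difference() { cube([5100, 137, 2660]); translate([430, 0, 0]) cube([788, 137, 2026]); }
translate([0, 4773, 0]) cube([5100, 137, 2660]);
translate([0, 137, 0]) cube([137, 4636, 2660]);
translate([4963, 137, 0]) cube([137, 4636, 2660]);


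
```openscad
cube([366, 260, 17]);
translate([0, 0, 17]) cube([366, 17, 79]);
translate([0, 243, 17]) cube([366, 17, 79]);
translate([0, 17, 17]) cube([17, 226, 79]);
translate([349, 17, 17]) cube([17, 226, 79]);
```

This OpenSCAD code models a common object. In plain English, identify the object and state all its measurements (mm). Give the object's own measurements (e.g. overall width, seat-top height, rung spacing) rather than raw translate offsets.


An open-topped rectangular box: outside dimensions 366×260×96 mm, with a uniform wall and base thickness of 17 mm. The base is a full 366×260 slab on the floor; four walls sit on top of the base. The front and back walls (the −y and +y sides) span the full width; the two side walls fit between them.


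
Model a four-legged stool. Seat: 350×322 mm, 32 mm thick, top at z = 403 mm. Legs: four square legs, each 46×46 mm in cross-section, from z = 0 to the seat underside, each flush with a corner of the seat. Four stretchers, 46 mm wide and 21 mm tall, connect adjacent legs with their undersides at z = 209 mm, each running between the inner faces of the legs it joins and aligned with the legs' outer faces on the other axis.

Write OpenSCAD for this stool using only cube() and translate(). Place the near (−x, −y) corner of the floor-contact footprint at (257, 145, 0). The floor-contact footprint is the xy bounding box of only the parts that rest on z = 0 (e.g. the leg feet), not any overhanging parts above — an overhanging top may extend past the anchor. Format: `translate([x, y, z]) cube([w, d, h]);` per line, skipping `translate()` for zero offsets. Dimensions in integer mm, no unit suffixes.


translate([257, 145, 371]) cube([350, 322, 32]);
translate([257, 145, 0]) cube([46, 46, 371]);
translate([561, 145, 0]) cube([46, 46, 371]);
translate([257, 421, 0]) cube([46, 46, 371]);
translate([561, 421, 0]) cube([46, 46, 371]);
translate([303, 145, 209]) cube([258, 46, 21]);
translate([303, 421, 209]) cube([258, 46, 21]);
translate([257, 191, 209]) cube([46, 230, 21]);
translate([561, 191, 209]) cube([46, 230, 21]);


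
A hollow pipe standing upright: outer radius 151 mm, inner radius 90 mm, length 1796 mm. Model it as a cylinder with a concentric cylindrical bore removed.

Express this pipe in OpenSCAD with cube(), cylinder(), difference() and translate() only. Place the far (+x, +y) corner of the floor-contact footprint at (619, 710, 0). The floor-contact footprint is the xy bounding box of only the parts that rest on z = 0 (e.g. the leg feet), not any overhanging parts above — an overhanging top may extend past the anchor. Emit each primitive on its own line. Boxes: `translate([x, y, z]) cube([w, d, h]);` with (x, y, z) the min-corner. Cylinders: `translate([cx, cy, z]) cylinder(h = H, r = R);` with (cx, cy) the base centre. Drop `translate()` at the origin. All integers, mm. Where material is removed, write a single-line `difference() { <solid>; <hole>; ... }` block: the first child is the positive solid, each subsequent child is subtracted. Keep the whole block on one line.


difference() { translate([468, 559, 0]) cylinder(h = 1796, r = 151); translate([468, 559, 0]) cylinder(h = 1796, r = 90); }


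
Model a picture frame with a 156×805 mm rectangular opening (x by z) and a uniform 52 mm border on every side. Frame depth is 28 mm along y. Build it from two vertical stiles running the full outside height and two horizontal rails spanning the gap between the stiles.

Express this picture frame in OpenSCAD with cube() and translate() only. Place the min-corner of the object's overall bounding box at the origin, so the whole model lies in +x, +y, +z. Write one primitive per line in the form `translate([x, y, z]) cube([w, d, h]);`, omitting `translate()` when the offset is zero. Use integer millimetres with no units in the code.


cube([52, 28, 909]);
translate([208, 0, 0]) cube([52, 28, 909]);
translate([52, 0, 0]) cube([156, 28, 52]);
translate([52, 0, 857]) cube([156, 28, 52]);


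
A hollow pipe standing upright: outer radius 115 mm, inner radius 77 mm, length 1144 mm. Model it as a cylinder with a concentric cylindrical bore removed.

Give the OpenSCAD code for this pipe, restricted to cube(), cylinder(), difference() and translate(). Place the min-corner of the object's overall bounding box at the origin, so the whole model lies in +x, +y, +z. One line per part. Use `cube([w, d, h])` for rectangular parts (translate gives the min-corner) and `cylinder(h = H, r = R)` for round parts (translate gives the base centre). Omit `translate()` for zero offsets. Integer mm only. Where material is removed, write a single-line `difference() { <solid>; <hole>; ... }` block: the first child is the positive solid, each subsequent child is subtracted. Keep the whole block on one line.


difference() { translate([115, 115, 0]) cylinder(h = 1144, r = 115); translate([115, 115, 0]) cylinder(h = 1144, r = 77); }


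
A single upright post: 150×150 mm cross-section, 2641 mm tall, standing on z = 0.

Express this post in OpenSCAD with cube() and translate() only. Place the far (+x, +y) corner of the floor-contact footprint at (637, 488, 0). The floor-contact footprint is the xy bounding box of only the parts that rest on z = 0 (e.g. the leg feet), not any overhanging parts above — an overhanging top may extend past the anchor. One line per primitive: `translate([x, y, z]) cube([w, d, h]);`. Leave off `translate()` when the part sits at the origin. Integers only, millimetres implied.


translate([487, 338, 0]) cube([150, 150, 2641]);


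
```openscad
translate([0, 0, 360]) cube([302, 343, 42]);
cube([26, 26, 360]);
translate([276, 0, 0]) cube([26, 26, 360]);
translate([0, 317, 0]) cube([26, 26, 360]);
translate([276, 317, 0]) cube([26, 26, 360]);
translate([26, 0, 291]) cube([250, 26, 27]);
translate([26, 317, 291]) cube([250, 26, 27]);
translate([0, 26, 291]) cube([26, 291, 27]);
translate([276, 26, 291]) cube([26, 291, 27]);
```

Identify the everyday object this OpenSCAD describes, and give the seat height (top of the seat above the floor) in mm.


A stool. The seat height is 402 mm.

A 302×343×42 slab at z = 360 on four corner posts — a stool. The seat top is 360 + 42 = 402 mm.


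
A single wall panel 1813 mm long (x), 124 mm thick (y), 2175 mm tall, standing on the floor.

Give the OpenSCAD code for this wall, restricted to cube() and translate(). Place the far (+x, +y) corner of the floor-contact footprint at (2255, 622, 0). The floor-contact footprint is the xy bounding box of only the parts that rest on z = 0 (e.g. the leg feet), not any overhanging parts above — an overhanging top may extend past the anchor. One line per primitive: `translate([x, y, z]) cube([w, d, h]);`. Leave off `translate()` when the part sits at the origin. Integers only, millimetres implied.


translate([442, 498, 0]) cube([1813, 124, 2175]);


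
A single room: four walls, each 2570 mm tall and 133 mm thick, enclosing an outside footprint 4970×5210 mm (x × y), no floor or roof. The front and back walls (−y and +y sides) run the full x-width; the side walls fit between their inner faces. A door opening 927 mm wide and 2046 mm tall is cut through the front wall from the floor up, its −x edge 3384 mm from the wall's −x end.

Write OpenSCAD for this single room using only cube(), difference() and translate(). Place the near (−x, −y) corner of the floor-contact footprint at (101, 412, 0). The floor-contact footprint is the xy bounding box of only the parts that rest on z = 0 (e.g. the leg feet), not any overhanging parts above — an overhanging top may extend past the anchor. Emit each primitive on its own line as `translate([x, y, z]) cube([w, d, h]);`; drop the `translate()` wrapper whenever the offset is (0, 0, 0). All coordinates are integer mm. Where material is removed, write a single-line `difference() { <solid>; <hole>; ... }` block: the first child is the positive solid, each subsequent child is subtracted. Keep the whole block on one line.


difference() { translate([101, 412, 0]) cube([4970, 133, 2570]); translate([3485, 412, 0]) cube([927, 133, 2046]); }
translate([101, 5489, 0]) cube([4970, 133, 2570]);
translate([101, 545, 0]) cube([133, 4944, 2570]);
translate([4938, 545, 0]) cube([133, 4944, 2570]);


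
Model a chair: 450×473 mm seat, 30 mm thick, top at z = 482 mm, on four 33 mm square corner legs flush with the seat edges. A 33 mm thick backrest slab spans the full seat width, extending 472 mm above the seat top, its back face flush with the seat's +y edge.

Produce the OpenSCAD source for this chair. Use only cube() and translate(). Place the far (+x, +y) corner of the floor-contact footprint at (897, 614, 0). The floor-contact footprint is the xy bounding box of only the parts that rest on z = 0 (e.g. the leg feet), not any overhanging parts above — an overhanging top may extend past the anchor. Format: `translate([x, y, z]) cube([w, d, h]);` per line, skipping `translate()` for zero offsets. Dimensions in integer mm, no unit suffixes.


translate([447, 141, 452]) cube([450, 473, 30]);
translate([447, 141, 0]) cube([33, 33, 452]);
translate([864, 141, 0]) cube([33, 33, 452]);
translate([447, 581, 0]) cube([33, 33, 452]);
translate([864, 581, 0]) cube([33, 33, 452]);
translate([447, 581, 482]) cube([450, 33, 472]);


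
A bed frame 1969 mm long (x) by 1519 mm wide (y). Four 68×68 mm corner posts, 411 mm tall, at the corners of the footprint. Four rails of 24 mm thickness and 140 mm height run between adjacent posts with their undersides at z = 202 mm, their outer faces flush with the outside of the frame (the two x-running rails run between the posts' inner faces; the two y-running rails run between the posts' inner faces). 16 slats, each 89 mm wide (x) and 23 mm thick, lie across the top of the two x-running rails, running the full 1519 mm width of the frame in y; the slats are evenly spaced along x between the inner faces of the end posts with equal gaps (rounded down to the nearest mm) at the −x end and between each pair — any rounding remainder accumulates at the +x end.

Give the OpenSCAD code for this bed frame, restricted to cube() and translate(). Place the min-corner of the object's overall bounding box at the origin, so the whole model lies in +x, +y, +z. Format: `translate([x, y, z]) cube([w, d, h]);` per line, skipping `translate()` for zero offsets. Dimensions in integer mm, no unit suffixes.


cube([68, 68, 411]);
translate([0, 1451, 0]) cube([68, 68, 411]);
translate([1901, 0, 0]) cube([68, 68, 411]);
translate([1901, 1451, 0]) cube([68, 68, 411]);
translate([68, 0, 202]) cube([1833, 24, 140]);
translate([68, 1495, 202]) cube([1833, 24, 140]);
translate([0, 68, 202]) cube([24, 1383, 140]);
translate([1945, 68, 202]) cube([24, 1383, 140]);
translate([92, 0, 342]) cube([89, 1519, 23]);
translate([205, 0, 342]) cube([89, 1519, 23]);
translate([318, 0, 342]) cube([89, 1519, 23]);
translate([431, 0, 342]) cube([89, 1519, 23]);
translate([544, 0, 342]) cube([89, 1519, 23]);
translate([657, 0, 342]) cube([89, 1519, 23]);
translate([770, 0, 342]) cube([89, 1519, 23]);
translate([883, 0, 342]) cube([89, 1519, 23]);
translate([996, 0, 342]) cube([89, 1519, 23]);
translate([1109, 0, 342]) cube([89, 1519, 23]);
translate([1222, 0, 342]) cube([89, 1519, 23]);
translate([1335, 0, 342]) cube([89, 1519, 23]);
translate([1448, 0, 342]) cube([89, 1519, 23]);
translate([1561, 0, 342]) cube([89, 1519, 23]);
translate([1674, 0, 342]) cube([89, 1519, 23]);
translate([1787, 0, 342]) cube([89, 1519, 23]);


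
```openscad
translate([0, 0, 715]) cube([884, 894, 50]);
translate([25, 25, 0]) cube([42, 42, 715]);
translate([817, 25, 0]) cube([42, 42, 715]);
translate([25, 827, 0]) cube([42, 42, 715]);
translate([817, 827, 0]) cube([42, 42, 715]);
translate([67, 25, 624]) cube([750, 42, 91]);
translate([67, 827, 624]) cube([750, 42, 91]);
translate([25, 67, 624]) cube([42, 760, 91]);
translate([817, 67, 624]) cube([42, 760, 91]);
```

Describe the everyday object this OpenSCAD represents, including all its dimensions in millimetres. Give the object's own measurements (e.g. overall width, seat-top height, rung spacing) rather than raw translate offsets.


A table: top 884 mm (x) × 894 mm (y), 50 mm thick, upper face at z = 765 mm, on four 42×42 mm square legs, each inset 25 mm from the nearest pair of top edges from z = 0 to the bottom of the top. Four apron rails, 42 mm thick and 91 mm tall, run between adjacent legs with their top edges flush with the underside of the top and their outer faces flush with the legs' outer faces.


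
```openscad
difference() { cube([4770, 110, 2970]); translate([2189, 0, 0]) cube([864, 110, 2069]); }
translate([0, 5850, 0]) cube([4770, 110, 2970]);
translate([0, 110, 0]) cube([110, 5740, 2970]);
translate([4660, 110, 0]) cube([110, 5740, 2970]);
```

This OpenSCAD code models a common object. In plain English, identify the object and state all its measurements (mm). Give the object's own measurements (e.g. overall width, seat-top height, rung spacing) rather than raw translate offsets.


A single room: four walls, each 2970 mm tall and 110 mm thick, enclosing an outside footprint 4770×5960 mm (x × y), no floor or roof. The front and back walls (−y and +y sides) run the full x-width; the side walls fit between their inner faces. A door opening 864 mm wide and 2069 mm tall is cut through the front wall from the floor up, its −x edge 2189 mm from the wall's −x end.


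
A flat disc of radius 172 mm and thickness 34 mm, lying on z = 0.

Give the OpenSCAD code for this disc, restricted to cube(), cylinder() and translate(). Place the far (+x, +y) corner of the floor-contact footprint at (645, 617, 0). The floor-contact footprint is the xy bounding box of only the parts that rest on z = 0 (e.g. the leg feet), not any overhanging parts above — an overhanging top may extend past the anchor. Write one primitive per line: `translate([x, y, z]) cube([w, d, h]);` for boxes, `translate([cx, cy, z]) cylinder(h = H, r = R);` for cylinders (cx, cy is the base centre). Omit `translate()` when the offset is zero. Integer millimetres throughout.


translate([473, 445, 0]) cylinder(h = 34, r = 172);


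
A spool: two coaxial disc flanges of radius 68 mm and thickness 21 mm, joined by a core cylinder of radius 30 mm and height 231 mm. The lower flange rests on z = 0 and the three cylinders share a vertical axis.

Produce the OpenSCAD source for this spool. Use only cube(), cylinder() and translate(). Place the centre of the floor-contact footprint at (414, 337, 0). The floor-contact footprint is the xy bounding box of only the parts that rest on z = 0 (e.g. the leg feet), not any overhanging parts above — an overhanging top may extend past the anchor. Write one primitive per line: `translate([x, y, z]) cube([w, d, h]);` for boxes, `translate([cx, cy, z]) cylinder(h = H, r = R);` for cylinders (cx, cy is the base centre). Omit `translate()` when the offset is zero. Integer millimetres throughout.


translate([414, 337, 0]) cylinder(h = 21, r = 68);
translate([414, 337, 21]) cylinder(h = 231, r = 30);
translate([414, 337, 252]) cylinder(h = 21, r = 68);


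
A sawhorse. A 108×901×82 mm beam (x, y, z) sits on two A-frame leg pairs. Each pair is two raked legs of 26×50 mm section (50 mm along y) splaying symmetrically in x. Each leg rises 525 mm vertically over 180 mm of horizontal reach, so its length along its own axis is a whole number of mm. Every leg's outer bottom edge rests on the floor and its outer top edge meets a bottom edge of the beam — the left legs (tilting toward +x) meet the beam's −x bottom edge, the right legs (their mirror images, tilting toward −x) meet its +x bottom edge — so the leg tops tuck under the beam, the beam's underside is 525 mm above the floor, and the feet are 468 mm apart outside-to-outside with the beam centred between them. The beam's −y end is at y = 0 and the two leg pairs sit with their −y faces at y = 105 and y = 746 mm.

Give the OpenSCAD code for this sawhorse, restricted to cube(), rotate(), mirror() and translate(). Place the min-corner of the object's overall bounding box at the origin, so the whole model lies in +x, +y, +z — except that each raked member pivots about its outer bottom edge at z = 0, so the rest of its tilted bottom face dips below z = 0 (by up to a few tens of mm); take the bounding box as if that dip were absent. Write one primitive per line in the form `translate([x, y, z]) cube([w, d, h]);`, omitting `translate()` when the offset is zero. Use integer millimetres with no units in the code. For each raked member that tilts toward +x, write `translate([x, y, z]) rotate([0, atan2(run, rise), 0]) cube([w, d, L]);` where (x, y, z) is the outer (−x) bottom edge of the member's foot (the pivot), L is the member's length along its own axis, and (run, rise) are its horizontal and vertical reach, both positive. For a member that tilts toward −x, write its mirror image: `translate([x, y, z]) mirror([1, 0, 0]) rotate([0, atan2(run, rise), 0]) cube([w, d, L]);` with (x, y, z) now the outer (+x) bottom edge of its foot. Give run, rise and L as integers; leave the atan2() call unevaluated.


translate([180, 0, 525]) cube([108, 901, 82]);
translate([0, 105, 0]) rotate([0, atan2(180, 525), 0]) cube([26, 50, 555]);
translate([468, 105, 0]) mirror([1, 0, 0]) rotate([0, atan2(180, 525), 0]) cube([26, 50, 555]);
translate([0, 746, 0]) rotate([0, atan2(180, 525), 0]) cube([26, 50, 555]);
translate([468, 746, 0]) mirror([1, 0, 0]) rotate([0, atan2(180, 525), 0]) cube([26, 50, 555]);
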